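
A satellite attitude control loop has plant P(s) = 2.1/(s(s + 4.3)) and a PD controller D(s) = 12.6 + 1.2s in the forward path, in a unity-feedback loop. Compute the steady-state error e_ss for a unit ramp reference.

0.163

The loop has one pole at the origin (type 1). Velocity error constant K_v = lim_{s→0} s·D(s)P(s) = 12.6·2.1/4.3 = 6.153.
Steady-state error to a unit ramp: e_ss = 1/K_v = 0.163.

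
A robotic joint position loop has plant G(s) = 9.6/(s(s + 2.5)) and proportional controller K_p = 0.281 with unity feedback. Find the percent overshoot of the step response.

2.51%

From 1 + K_pG(s) = 0: s² + 2.5s + 2.698 = 0 ⇒ ω_n = 1.642, ζ = 0.7611.
%OS = 100·exp(−πζ/√(1−ζ²)) = 100·exp(−π·0.7611/√0.4208) = 2.51%.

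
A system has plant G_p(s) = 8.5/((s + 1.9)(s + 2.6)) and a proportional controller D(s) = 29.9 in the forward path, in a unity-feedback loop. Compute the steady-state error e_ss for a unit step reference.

The loop is type 0. Static position error constant K_pos = D(0)·G_p(0) = 29.9·1.721 = 51.45.
Steady-state error to a unit step: e_ss = 1/(1+K_pos) = 1/52.45 = 0.0191.

0.0191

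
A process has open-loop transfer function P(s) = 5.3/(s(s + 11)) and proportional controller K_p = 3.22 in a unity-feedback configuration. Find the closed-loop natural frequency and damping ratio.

ω_n = 4.13 rad/s, ζ = 1.33

1 + K_p·P(s) = 0 gives s² + 11s + 17.07 = 0.
Matching s² + 2ζω_n s + ω_n²: ω_n = √17.07 = 4.131 rad/s and 2ζω_n = 11, so ζ = 11/(2·4.131) = 1.33.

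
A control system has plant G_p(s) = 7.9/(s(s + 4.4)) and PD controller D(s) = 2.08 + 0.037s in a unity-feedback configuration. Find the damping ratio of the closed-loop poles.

Forward path: (2.08 + 0.037s)·7.9/(s(s+4.4)). The closed-loop characteristic equation is s² + (4.4 + 7.9·0.037)s + 7.9·2.08 = 0.
That is s² + 4.692s + 16.43 = 0, so ω_n = 4.054 rad/s and ζ = 4.692/(2·4.054) = 0.5788.

ζ = 0.579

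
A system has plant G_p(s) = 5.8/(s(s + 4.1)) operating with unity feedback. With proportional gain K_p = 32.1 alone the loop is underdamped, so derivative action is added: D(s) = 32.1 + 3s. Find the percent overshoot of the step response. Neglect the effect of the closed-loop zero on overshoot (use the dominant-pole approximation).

1.8%

Forward path: (32.1 + 3s)·5.8/(s(s+4.1)). The closed-loop characteristic equation is s² + (4.1 + 5.8·3)s + 5.8·32.1 = 0.
That is s² + 21.5s + 186.2 = 0, so ω_n = 13.64 rad/s and ζ = 21.5/(2·13.64) = 0.7878.
%OS = 100·exp(−πζ/√(1−ζ²)) = 1.8%.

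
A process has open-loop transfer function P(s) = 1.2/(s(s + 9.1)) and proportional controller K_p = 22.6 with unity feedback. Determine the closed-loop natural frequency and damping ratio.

ω_n = 5.21 rad/s, ζ = 0.874

The closed-loop denominator is s(s+9.1) + 22.6·1.2 = s² + 9.1s + 27.12.
Matching s² + 2ζω_n s + ω_n²: ω_n = √27.12 = 5.208 rad/s and 2ζω_n = 9.1, so ζ = 9.1/(2·5.208) = 0.874.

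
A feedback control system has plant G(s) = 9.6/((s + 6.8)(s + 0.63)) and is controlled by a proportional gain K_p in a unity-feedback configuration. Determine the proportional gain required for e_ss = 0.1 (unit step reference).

K_p = 4.02

For a type-0 loop with proportional control, e_ss = 1/(1 + K_p·G(0)).
G(0) = 2.241. Require 1/(1 + K_p·2.241) = 0.1, so 1 + 2.241·K_p = 10.
K_p = (10 − 1)/2.241 = 4.02.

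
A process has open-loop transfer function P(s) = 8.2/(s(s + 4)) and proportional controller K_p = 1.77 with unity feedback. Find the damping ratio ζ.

With unity feedback the closed-loop characteristic equation is s² + 4s + 1.77·8.2 = s² + 4s + 14.51 = 0.
So ω_n² = 14.51 ⇒ ω_n = 3.81 rad/s, and ζ = 4/(2ω_n) = 0.525.

ζ = 0.525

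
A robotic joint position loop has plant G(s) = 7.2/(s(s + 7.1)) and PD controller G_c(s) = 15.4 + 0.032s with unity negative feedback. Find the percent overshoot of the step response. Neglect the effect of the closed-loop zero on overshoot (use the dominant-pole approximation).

31.1%

Forward path: (15.4 + 0.032s)·7.2/(s(s+7.1)). The closed-loop characteristic equation is s² + (7.1 + 7.2·0.032)s + 7.2·15.4 = 0.
That is s² + 7.33s + 110.9 = 0, so ω_n = 10.53 rad/s and ζ = 7.33/(2·10.53) = 0.3481.
%OS = 100·exp(−πζ/√(1−ζ²)) = 31.1%.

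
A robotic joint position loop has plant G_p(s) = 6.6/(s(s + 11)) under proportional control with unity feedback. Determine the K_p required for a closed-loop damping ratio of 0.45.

K_p = 22.6

Closed-loop characteristic equation: s² + 11s + K_p·6.6 = 0.
So ω_n = √(6.6K_p) and 2ζω_n = 11, giving ζ = 11/(2√(6.6K_p)).
Setting ζ = 0.45: √(6.6K_p) = 11/(2·0.45) = 12.22, so K_p = 149.4/6.6 = 22.6.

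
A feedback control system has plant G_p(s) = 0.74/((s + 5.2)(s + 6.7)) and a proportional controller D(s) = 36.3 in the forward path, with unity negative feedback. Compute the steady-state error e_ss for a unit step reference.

The loop is type 0. Static position error constant K_pos = D(0)·G_p(0) = 36.3·0.02124 = 0.771.
Steady-state error to a unit step: e_ss = 1/(1+K_pos) = 1/1.771 = 0.565.

0.565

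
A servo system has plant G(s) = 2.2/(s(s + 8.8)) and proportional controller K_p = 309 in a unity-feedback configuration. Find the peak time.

T_p = 0.122 s

From 1 + K_pG(s) = 0: s² + 8.8s + 679.8 = 0 ⇒ ω_n = 26.07, ζ = 0.1688.
Damped frequency ω_d = ω_n√(1−ζ²) = 25.7 rad/s, so peak time T_p = π/ω_d = 0.122 s.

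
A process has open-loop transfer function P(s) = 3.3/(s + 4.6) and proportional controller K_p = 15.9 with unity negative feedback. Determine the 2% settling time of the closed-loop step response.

Closed-loop transfer function: T(s) = K_p·P(s)/(1 + K_p·P(s)) = 52.47/(s + 4.6 + 52.47) = 52.47/(s + 57.07).
Time constant τ = 1/57.07 = 0.01752 s, so the 2% settling time is about 4τ = 0.0701 s.

T_s ≈ 0.0701 s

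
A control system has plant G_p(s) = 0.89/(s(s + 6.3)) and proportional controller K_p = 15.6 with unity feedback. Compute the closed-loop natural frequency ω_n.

ω_n = 3.73 rad/s

With unity feedback the closed-loop characteristic equation is s² + 6.3s + 15.6·0.89 = s² + 6.3s + 13.88 = 0.
So ω_n² = 13.88 ⇒ ω_n = 3.726 rad/s, and ζ = 6.3/(2ω_n) = 0.845.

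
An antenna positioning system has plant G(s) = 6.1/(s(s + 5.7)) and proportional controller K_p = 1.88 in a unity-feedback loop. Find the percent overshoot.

0.748%

Closed-loop characteristic equation: s² + 5.7s + 11.47 = 0, so ω_n = 3.386 rad/s and ζ = 5.7/(2·3.386) = 0.8416.
%OS = 100·exp(−πζ/√(1−ζ²)) = 100·exp(−π·0.8416/√0.2917) = 0.748%.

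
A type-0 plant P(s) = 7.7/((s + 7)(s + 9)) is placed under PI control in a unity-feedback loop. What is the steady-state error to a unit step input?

0

The PI controller's integrator makes the forward path type 1, so e_ss to a step is zero.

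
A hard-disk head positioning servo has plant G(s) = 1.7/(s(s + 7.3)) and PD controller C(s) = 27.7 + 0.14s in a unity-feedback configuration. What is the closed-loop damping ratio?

ζ = 0.549

Forward path: (27.7 + 0.14s)·1.7/(s(s+7.3)). The closed-loop characteristic equation is s² + (7.3 + 1.7·0.14)s + 1.7·27.7 = 0.
That is s² + 7.538s + 47.09 = 0, so ω_n = 6.862 rad/s and ζ = 7.538/(2·6.862) = 0.5492.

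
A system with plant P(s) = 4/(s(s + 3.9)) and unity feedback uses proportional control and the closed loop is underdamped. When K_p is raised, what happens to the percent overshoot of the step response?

increase

ζ = 3.9/(2√(4K_p)) decreases as K_p grows; lower damping means more overshoot.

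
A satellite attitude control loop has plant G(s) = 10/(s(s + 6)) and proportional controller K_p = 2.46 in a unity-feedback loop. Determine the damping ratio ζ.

ζ = 0.605

The closed-loop denominator is s(s+6) + 2.46·10 = s² + 6s + 24.6.
So ω_n² = 24.6 ⇒ ω_n = 4.96 rad/s, and ζ = 6/(2ω_n) = 0.605.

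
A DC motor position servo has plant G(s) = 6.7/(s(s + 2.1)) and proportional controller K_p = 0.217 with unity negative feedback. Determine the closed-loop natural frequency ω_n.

The closed-loop denominator is s(s+2.1) + 0.217·6.7 = s² + 2.1s + 1.454.
Matching s² + 2ζω_n s + ω_n²: ω_n = √1.454 = 1.206 rad/s and 2ζω_n = 2.1, so ζ = 2.1/(2·1.206) = 0.871.

ω_n = 1.21 rad/s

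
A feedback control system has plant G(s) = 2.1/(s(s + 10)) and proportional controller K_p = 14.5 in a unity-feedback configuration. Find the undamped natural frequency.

With unity feedback the closed-loop characteristic equation is s² + 10s + 14.5·2.1 = s² + 10s + 30.45 = 0.
So ω_n² = 30.45 ⇒ ω_n = 5.518 rad/s, and ζ = 10/(2ω_n) = 0.906.

ω_n = 5.52 rad/s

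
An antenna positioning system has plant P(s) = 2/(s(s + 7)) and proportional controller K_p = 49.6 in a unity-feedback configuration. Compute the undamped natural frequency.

ω_n = 9.96 rad/s

The closed-loop denominator is s(s+7) + 49.6·2 = s² + 7s + 99.2.
So ω_n² = 99.2 ⇒ ω_n = 9.96 rad/s, and ζ = 7/(2ω_n) = 0.351.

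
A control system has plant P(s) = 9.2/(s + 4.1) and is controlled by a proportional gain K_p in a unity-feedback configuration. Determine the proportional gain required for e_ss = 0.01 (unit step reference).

K_p = 44.1

The loop is type 0, so e_ss(step) = 1/(1 + K_pos) with K_pos = K_p·P(0).
P(0) = 2.244. Require 1/(1 + K_p·2.244) = 0.01, so 1 + 2.244·K_p = 100.
K_p = (100 − 1)/2.244 = 44.1.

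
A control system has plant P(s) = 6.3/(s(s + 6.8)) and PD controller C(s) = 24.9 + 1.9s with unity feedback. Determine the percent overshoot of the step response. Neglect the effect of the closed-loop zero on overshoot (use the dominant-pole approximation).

Forward path: (24.9 + 1.9s)·6.3/(s(s+6.8)). The closed-loop characteristic equation is s² + (6.8 + 6.3·1.9)s + 6.3·24.9 = 0.
That is s² + 18.77s + 156.9 = 0, so ω_n = 12.52 rad/s and ζ = 18.77/(2·12.52) = 0.7493.
%OS = 100·exp(−πζ/√(1−ζ²)) = 2.86%.

2.86%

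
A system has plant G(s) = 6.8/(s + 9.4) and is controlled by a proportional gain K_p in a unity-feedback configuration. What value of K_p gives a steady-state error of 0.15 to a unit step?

For a type-0 loop with proportional control, e_ss = 1/(1 + K_p·G(0)).
G(0) = 0.7234. Require 1/(1 + K_p·0.7234) = 0.15, so 1 + 0.7234·K_p = 6.667.
K_p = (6.667 − 1)/0.7234 = 7.83.

K_p = 7.83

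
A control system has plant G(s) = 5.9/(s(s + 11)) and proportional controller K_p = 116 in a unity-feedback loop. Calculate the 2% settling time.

Closed-loop characteristic equation: s² + 11s + 684.4 = 0, so ω_n = 26.16 rad/s and ζ = 11/(2·26.16) = 0.2102.
2% settling time T_s ≈ 4/(ζω_n) = 4/5.5 = 0.727 s.

T_s ≈ 0.727 s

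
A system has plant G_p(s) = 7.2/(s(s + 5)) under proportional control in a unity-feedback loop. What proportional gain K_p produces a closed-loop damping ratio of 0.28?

K_p = 11.1

Closed-loop characteristic equation: s² + 5s + K_p·7.2 = 0.
So ω_n = √(7.2K_p) and 2ζω_n = 5, giving ζ = 5/(2√(7.2K_p)).
Setting ζ = 0.28: √(7.2K_p) = 5/(2·0.28) = 8.929, so K_p = 79.72/7.2 = 11.1.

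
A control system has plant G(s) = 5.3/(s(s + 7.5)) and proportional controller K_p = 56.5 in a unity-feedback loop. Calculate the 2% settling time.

The closed-loop denominator s² + 7.5s + 299.4 gives ω_n = √299.4 = 17.3 and ζ = 7.5/(2ω_n) = 0.2167.
2% settling time T_s ≈ 4/(ζω_n) = 4/3.75 = 1.07 s.

T_s ≈ 1.07 s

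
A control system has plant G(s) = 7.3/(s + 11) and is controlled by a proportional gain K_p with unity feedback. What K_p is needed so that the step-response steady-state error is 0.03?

K_p = 48.7

For a type-0 loop with proportional control, e_ss = 1/(1 + K_p·G(0)).
G(0) = 0.6636. Require 1/(1 + K_p·0.6636) = 0.03, so 1 + 0.6636·K_p = 33.33.
K_p = (33.33 − 1)/0.6636 = 48.7.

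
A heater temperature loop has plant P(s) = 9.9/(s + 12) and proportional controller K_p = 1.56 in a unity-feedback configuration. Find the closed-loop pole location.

Closed-loop transfer function: T(s) = K_p·P(s)/(1 + K_p·P(s)) = 15.44/(s + 12 + 15.44) = 15.44/(s + 27.44).
The closed-loop pole is at s = −27.44.

s = -27.44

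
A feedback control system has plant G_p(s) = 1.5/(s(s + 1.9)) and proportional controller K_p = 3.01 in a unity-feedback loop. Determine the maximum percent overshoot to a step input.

20.8%

The closed-loop denominator s² + 1.9s + 4.515 gives ω_n = √4.515 = 2.125 and ζ = 1.9/(2ω_n) = 0.4471.
%OS = 100·exp(−πζ/√(1−ζ²)) = 100·exp(−π·0.4471/√0.8001) = 20.8%.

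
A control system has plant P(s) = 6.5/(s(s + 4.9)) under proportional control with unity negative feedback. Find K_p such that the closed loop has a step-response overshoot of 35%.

K_p = 9.19

From %OS = 100·exp(−πζ/√(1−ζ²)) = 35%, ζ = −ln(0.35)/√(π²+ln²(0.35)) = 0.3169.
Characteristic equation s² + 4.9s + 6.5K_p = 0 gives ζ = 4.9/(2√(6.5K_p)).
Setting ζ = 0.3169: √(6.5K_p) = 4.9/(2·0.3169) = 7.73, so K_p = 59.76/6.5 = 9.19.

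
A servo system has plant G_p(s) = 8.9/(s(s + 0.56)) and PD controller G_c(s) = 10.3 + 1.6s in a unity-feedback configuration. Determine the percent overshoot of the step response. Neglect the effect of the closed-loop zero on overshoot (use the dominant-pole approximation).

Forward path: (10.3 + 1.6s)·8.9/(s(s+0.56)). The closed-loop characteristic equation is s² + (0.56 + 8.9·1.6)s + 8.9·10.3 = 0.
That is s² + 14.8s + 91.67 = 0, so ω_n = 9.574 rad/s and ζ = 14.8/(2·9.574) = 0.7729.
%OS = 100·exp(−πζ/√(1−ζ²)) = 2.18%.

2.18%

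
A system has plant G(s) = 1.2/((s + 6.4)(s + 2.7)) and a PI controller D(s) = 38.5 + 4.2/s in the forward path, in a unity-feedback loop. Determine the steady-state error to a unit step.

The open loop D(s)G(s) has a pole at the origin (type 1), so the static position error constant is infinite and e_ss = 1/(1+∞) = 0.

0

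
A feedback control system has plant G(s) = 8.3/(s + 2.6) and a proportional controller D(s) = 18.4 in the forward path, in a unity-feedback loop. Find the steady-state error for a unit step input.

0.0167

The loop is type 0. Static position error constant K_pos = D(0)·G(0) = 18.4·3.192 = 58.74.
Steady-state error to a unit step: e_ss = 1/(1+K_pos) = 1/59.74 = 0.0167.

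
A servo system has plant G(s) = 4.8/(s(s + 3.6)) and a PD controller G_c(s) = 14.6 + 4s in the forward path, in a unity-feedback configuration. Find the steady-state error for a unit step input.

0

The open loop G_c(s)G(s) has a pole at the origin (type 1), so the static position error constant is infinite and e_ss = 1/(1+∞) = 0.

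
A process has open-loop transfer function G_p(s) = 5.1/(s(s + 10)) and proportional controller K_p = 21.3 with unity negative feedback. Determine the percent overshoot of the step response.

The closed-loop denominator s² + 10s + 108.6 gives ω_n = √108.6 = 10.42 and ζ = 10/(2ω_n) = 0.4797.
%OS = 100·exp(−πζ/√(1−ζ²)) = 100·exp(−π·0.4797/√0.7699) = 17.9%.

17.9%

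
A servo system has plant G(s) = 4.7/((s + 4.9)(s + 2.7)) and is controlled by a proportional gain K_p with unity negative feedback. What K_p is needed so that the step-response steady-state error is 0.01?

K_p = 279

The loop is type 0, so e_ss(step) = 1/(1 + K_pos) with K_pos = K_p·G(0).
G(0) = 0.3553. Require 1/(1 + K_p·0.3553) = 0.01, so 1 + 0.3553·K_p = 100.
K_p = (100 − 1)/0.3553 = 279.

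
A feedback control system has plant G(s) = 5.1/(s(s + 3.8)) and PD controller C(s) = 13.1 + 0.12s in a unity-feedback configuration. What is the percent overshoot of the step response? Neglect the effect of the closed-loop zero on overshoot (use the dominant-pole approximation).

41.5%

Forward path: (13.1 + 0.12s)·5.1/(s(s+3.8)). The closed-loop characteristic equation is s² + (3.8 + 5.1·0.12)s + 5.1·13.1 = 0.
That is s² + 4.412s + 66.81 = 0, so ω_n = 8.174 rad/s and ζ = 4.412/(2·8.174) = 0.2699.
%OS = 100·exp(−πζ/√(1−ζ²)) = 41.5%.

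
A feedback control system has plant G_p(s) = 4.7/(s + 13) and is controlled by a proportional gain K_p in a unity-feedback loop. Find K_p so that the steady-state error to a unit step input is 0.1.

For a type-0 loop with proportional control, e_ss = 1/(1 + K_p·G_p(0)).
G_p(0) = 0.3615. Require 1/(1 + K_p·0.3615) = 0.1, so 1 + 0.3615·K_p = 10.
K_p = (10 − 1)/0.3615 = 24.9.

K_p = 24.9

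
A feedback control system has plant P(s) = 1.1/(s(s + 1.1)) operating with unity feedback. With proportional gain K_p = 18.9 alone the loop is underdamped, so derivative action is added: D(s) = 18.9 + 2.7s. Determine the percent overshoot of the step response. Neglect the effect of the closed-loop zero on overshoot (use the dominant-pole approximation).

20.9%

Forward path: (18.9 + 2.7s)·1.1/(s(s+1.1)). The closed-loop characteristic equation is s² + (1.1 + 1.1·2.7)s + 1.1·18.9 = 0.
That is s² + 4.07s + 20.79 = 0, so ω_n = 4.56 rad/s and ζ = 4.07/(2·4.56) = 0.4463.
%OS = 100·exp(−πζ/√(1−ζ²)) = 20.9%.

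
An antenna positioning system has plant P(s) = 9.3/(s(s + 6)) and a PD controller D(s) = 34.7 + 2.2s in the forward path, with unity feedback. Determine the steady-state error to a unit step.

The open loop D(s)P(s) has a pole at the origin (type 1), so the static position error constant is infinite and e_ss = 1/(1+∞) = 0.

0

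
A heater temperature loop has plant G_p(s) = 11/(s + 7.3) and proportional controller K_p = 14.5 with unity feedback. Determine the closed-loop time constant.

τ = 0.006 s

Closed-loop transfer function: T(s) = K_p·G_p(s)/(1 + K_p·G_p(s)) = 159.5/(s + 7.3 + 159.5) = 159.5/(s + 166.8).
Time constant τ = 1/166.8 = 0.006 s.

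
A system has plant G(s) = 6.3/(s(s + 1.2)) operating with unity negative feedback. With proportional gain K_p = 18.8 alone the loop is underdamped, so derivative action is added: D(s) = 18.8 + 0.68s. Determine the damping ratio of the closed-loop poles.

Forward path: (18.8 + 0.68s)·6.3/(s(s+1.2)). The closed-loop characteristic equation is s² + (1.2 + 6.3·0.68)s + 6.3·18.8 = 0.
That is s² + 5.484s + 118.4 = 0, so ω_n = 10.88 rad/s and ζ = 5.484/(2·10.88) = 0.252.

ζ = 0.252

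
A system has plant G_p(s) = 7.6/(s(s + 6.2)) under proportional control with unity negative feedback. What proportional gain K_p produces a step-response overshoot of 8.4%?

From %OS = 100·exp(−πζ/√(1−ζ²)) = 8.4%, ζ = −ln(0.084)/√(π²+ln²(0.084)) = 0.6191.
Characteristic equation s² + 6.2s + 7.6K_p = 0 gives ζ = 6.2/(2√(7.6K_p)).
Setting ζ = 0.6191: √(7.6K_p) = 6.2/(2·0.6191) = 5.007, so K_p = 25.07/7.6 = 3.3.

K_p = 3.3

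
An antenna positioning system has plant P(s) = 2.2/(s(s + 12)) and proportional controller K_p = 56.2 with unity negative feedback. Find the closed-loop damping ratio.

1 + K_p·P(s) = 0 gives s² + 12s + 123.6 = 0.
Matching s² + 2ζω_n s + ω_n²: ω_n = √123.6 = 11.12 rad/s and 2ζω_n = 12, so ζ = 12/(2·11.12) = 0.54.

ζ = 0.54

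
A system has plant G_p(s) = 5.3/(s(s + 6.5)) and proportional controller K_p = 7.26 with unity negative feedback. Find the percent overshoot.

14.5%

From 1 + K_pG_p(s) = 0: s² + 6.5s + 38.48 = 0 ⇒ ω_n = 6.203, ζ = 0.5239.
%OS = 100·exp(−πζ/√(1−ζ²)) = 100·exp(−π·0.5239/√0.7255) = 14.5%.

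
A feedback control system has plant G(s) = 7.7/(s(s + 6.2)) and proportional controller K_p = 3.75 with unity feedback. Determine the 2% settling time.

The closed-loop denominator s² + 6.2s + 28.88 gives ω_n = √28.88 = 5.374 and ζ = 6.2/(2ω_n) = 0.5769.
2% settling time T_s ≈ 4/(ζω_n) = 4/3.1 = 1.29 s.

T_s ≈ 1.29 s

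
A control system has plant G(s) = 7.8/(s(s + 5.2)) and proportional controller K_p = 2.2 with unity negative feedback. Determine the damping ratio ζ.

With unity feedback the closed-loop characteristic equation is s² + 5.2s + 2.2·7.8 = s² + 5.2s + 17.16 = 0.
Matching s² + 2ζω_n s + ω_n²: ω_n = √17.16 = 4.142 rad/s and 2ζω_n = 5.2, so ζ = 5.2/(2·4.142) = 0.628.

ζ = 0.628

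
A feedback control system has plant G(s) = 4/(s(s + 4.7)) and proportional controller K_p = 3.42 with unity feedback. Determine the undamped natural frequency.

1 + K_p·G(s) = 0 gives s² + 4.7s + 13.68 = 0.
So ω_n² = 13.68 ⇒ ω_n = 3.699 rad/s, and ζ = 4.7/(2ω_n) = 0.635.

ω_n = 3.7 rad/s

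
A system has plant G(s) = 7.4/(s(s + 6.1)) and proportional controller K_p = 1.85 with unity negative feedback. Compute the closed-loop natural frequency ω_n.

With unity feedback the closed-loop characteristic equation is s² + 6.1s + 1.85·7.4 = s² + 6.1s + 13.69 = 0.
So ω_n² = 13.69 ⇒ ω_n = 3.7 rad/s, and ζ = 6.1/(2ω_n) = 0.824.

ω_n = 3.7 rad/s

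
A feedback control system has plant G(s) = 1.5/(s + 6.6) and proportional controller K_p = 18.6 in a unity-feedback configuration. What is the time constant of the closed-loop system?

Closed-loop transfer function: T(s) = K_p·G(s)/(1 + K_p·G(s)) = 27.9/(s + 6.6 + 27.9) = 27.9/(s + 34.5).
Time constant τ = 1/34.5 = 0.029 s.

τ = 0.029 s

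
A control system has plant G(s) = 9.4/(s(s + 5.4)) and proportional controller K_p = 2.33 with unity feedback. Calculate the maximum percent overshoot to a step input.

10.9%

Closed-loop characteristic equation: s² + 5.4s + 21.9 = 0, so ω_n = 4.68 rad/s and ζ = 5.4/(2·4.68) = 0.5769.
%OS = 100·exp(−πζ/√(1−ζ²)) = 100·exp(−π·0.5769/√0.6672) = 10.9%.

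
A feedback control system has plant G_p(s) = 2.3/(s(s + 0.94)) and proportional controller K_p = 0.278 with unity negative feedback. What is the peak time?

T_p = 4.86 s

From 1 + K_pG_p(s) = 0: s² + 0.94s + 0.6394 = 0 ⇒ ω_n = 0.7996, ζ = 0.5878.
Damped frequency ω_d = ω_n√(1−ζ²) = 0.6469 rad/s, so peak time T_p = π/ω_d = 4.86 s.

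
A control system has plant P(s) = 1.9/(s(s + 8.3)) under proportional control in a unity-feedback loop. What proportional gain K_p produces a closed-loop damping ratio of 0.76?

K_p = 15.7

Closed-loop characteristic equation: s² + 8.3s + K_p·1.9 = 0.
So ω_n = √(1.9K_p) and 2ζω_n = 8.3, giving ζ = 8.3/(2√(1.9K_p)).
Setting ζ = 0.76: √(1.9K_p) = 8.3/(2·0.76) = 5.461, so K_p = 29.82/1.9 = 15.7.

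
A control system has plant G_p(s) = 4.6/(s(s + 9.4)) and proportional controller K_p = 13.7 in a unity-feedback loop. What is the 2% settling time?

T_s ≈ 0.851 s

The closed-loop denominator s² + 9.4s + 63.02 gives ω_n = √63.02 = 7.939 and ζ = 9.4/(2ω_n) = 0.5921.
2% settling time T_s ≈ 4/(ζω_n) = 4/4.7 = 0.851 s.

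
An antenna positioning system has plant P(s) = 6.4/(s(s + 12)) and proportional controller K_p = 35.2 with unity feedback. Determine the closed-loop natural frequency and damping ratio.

With unity feedback the closed-loop characteristic equation is s² + 12s + 35.2·6.4 = s² + 12s + 225.3 = 0.
Matching s² + 2ζω_n s + ω_n²: ω_n = √225.3 = 15.01 rad/s and 2ζω_n = 12, so ζ = 12/(2·15.01) = 0.4.

ω_n = 15 rad/s, ζ = 0.4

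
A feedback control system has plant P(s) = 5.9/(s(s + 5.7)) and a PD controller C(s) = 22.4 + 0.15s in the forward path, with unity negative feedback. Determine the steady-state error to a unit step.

The open loop C(s)P(s) has a pole at the origin (type 1), so the static position error constant is infinite and e_ss = 1/(1+∞) = 0.

0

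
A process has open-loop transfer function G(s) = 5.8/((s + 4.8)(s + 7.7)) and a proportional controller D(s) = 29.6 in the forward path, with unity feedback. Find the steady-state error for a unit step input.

The loop is type 0. Static position error constant K_pos = D(0)·G(0) = 29.6·0.1569 = 4.645.
Steady-state error to a unit step: e_ss = 1/(1+K_pos) = 1/5.645 = 0.177.

0.177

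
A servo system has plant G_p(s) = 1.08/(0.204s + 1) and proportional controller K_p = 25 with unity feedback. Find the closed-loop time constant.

τ = 0.00729 s

Closed loop: T(s) = K_p·G_p/(1+K_p·G_p) = 27/(0.204s + 1 + 27), with pole at s = −(1 + 27)/0.204 = −137.3.
Closed-loop time constant τ = 1/137.3 = 0.00729 s.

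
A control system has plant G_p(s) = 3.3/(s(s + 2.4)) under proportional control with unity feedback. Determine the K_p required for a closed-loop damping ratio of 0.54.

Closed-loop characteristic equation: s² + 2.4s + K_p·3.3 = 0.
So ω_n = √(3.3K_p) and 2ζω_n = 2.4, giving ζ = 2.4/(2√(3.3K_p)).
Setting ζ = 0.54: √(3.3K_p) = 2.4/(2·0.54) = 2.222, so K_p = 4.938/3.3 = 1.5.

K_p = 1.5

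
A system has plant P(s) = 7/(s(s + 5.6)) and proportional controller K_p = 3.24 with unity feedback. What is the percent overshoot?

10.2%

From 1 + K_pP(s) = 0: s² + 5.6s + 22.68 = 0 ⇒ ω_n = 4.762, ζ = 0.5879.
%OS = 100·exp(−πζ/√(1−ζ²)) = 100·exp(−π·0.5879/√0.6543) = 10.2%.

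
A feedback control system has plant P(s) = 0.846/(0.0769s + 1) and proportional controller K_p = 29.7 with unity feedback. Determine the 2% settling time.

Closed loop: T(s) = K_p·P/(1+K_p·P) = 25.13/(0.0769s + 1 + 25.13), with pole at s = −(1 + 25.13)/0.0769 = −339.7.
τ = 1/339.7 = 0.002943 s, so 2% settling time ≈ 4τ = 0.0118 s.

T_s ≈ 0.0118 s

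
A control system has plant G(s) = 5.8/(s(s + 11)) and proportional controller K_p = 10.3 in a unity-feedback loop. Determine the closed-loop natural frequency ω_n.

ω_n = 7.73 rad/s

With unity feedback the closed-loop characteristic equation is s² + 11s + 10.3·5.8 = s² + 11s + 59.74 = 0.
Matching s² + 2ζω_n s + ω_n²: ω_n = √59.74 = 7.729 rad/s and 2ζω_n = 11, so ζ = 11/(2·7.729) = 0.712.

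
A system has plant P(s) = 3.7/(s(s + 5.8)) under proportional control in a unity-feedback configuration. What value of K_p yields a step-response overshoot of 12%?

K_p = 7.26

From %OS = 100·exp(−πζ/√(1−ζ²)) = 12%, ζ = −ln(0.12)/√(π²+ln²(0.12)) = 0.5594.
Characteristic equation s² + 5.8s + 3.7K_p = 0 gives ζ = 5.8/(2√(3.7K_p)).
Setting ζ = 0.5594: √(3.7K_p) = 5.8/(2·0.5594) = 5.184, so K_p = 26.87/3.7 = 7.26.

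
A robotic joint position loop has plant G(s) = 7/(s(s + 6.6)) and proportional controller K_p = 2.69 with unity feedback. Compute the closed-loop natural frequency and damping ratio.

1 + K_p·G(s) = 0 gives s² + 6.6s + 18.83 = 0.
So ω_n² = 18.83 ⇒ ω_n = 4.339 rad/s, and ζ = 6.6/(2ω_n) = 0.76.

ω_n = 4.34 rad/s, ζ = 0.76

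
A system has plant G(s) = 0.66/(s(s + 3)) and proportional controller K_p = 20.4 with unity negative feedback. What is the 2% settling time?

Closed-loop characteristic equation: s² + 3s + 13.46 = 0, so ω_n = 3.669 rad/s and ζ = 3/(2·3.669) = 0.4088.
2% settling time T_s ≈ 4/(ζω_n) = 4/1.5 = 2.67 s.

T_s ≈ 2.67 s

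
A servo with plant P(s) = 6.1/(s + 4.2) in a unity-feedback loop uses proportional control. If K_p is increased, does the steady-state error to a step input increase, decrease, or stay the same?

decrease

The position error constant K_pos = K_p·P(0) grows with K_p, and e_ss = 1/(1+K_pos) falls.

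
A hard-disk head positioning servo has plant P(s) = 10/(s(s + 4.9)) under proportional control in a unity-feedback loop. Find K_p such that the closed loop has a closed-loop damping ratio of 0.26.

Closed-loop characteristic equation: s² + 4.9s + K_p·10 = 0.
So ω_n = √(10K_p) and 2ζω_n = 4.9, giving ζ = 4.9/(2√(10K_p)).
Setting ζ = 0.26: √(10K_p) = 4.9/(2·0.26) = 9.423, so K_p = 88.79/10 = 8.88.

K_p = 8.88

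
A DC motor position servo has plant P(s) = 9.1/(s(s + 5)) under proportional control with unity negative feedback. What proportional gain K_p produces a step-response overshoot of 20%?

K_p = 3.3

From %OS = 100·exp(−πζ/√(1−ζ²)) = 20%, ζ = −ln(0.2)/√(π²+ln²(0.2)) = 0.4559.
Characteristic equation s² + 5s + 9.1K_p = 0 gives ζ = 5/(2√(9.1K_p)).
Setting ζ = 0.4559: √(9.1K_p) = 5/(2·0.4559) = 5.483, so K_p = 30.06/9.1 = 3.3.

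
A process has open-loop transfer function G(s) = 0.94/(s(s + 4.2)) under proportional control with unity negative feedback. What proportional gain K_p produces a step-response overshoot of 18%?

From %OS = 100·exp(−πζ/√(1−ζ²)) = 18%, ζ = −ln(0.18)/√(π²+ln²(0.18)) = 0.4791.
Characteristic equation s² + 4.2s + 0.94K_p = 0 gives ζ = 4.2/(2√(0.94K_p)).
Setting ζ = 0.4791: √(0.94K_p) = 4.2/(2·0.4791) = 4.383, so K_p = 19.21/0.94 = 20.4.

K_p = 20.4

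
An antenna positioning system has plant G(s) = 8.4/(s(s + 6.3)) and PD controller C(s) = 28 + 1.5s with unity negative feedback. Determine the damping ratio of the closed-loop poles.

ζ = 0.616

Forward path: (28 + 1.5s)·8.4/(s(s+6.3)). The closed-loop characteristic equation is s² + (6.3 + 8.4·1.5)s + 8.4·28 = 0.
That is s² + 18.9s + 235.2 = 0, so ω_n = 15.34 rad/s and ζ = 18.9/(2·15.34) = 0.6162.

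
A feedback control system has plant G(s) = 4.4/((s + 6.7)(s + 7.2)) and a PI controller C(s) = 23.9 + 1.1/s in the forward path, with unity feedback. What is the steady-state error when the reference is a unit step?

The open loop C(s)G(s) has a pole at the origin (type 1), so the static position error constant is infinite and e_ss = 1/(1+∞) = 0.

0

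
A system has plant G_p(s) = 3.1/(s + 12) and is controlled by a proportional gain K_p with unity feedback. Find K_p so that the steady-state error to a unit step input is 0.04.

K_p = 92.9

The loop is type 0, so e_ss(step) = 1/(1 + K_pos) with K_pos = K_p·G_p(0).
G_p(0) = 0.2583. Require 1/(1 + K_p·0.2583) = 0.04, so 1 + 0.2583·K_p = 25.
K_p = (25 − 1)/0.2583 = 92.9.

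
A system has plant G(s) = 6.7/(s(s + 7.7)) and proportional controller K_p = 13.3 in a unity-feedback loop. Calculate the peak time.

T_p = 0.364 s

Closed-loop characteristic equation: s² + 7.7s + 89.11 = 0, so ω_n = 9.44 rad/s and ζ = 7.7/(2·9.44) = 0.4078.
Damped frequency ω_d = ω_n√(1−ζ²) = 8.619 rad/s, so peak time T_p = π/ω_d = 0.364 s.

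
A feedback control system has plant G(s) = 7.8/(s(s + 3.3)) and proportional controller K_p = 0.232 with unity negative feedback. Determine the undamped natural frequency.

ω_n = 1.35 rad/s

With unity feedback the closed-loop characteristic equation is s² + 3.3s + 0.232·7.8 = s² + 3.3s + 1.81 = 0.
So ω_n² = 1.81 ⇒ ω_n = 1.345 rad/s, and ζ = 3.3/(2ω_n) = 1.23.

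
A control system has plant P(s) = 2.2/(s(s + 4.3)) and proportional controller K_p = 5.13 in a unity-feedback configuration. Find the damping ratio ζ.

ζ = 0.64

With unity feedback the closed-loop characteristic equation is s² + 4.3s + 5.13·2.2 = s² + 4.3s + 11.29 = 0.
Matching s² + 2ζω_n s + ω_n²: ω_n = √11.29 = 3.359 rad/s and 2ζω_n = 4.3, so ζ = 4.3/(2·3.359) = 0.64.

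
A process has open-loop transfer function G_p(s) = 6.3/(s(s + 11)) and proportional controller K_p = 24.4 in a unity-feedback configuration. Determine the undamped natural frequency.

ω_n = 12.4 rad/s

With unity feedback the closed-loop characteristic equation is s² + 11s + 24.4·6.3 = s² + 11s + 153.7 = 0.
So ω_n² = 153.7 ⇒ ω_n = 12.4 rad/s, and ζ = 11/(2ω_n) = 0.444.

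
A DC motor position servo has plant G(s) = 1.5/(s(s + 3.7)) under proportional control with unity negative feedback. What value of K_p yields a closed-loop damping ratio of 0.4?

Closed-loop characteristic equation: s² + 3.7s + K_p·1.5 = 0.
So ω_n = √(1.5K_p) and 2ζω_n = 3.7, giving ζ = 3.7/(2√(1.5K_p)).
Setting ζ = 0.4: √(1.5K_p) = 3.7/(2·0.4) = 4.625, so K_p = 21.39/1.5 = 14.3.

K_p = 14.3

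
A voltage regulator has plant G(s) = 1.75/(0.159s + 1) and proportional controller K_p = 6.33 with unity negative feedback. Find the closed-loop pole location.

Closed loop: T(s) = K_p·G/(1+K_p·G) = 11.08/(0.159s + 1 + 11.08), with pole at s = −(1 + 11.08)/0.159 = −75.96.

s = -75.96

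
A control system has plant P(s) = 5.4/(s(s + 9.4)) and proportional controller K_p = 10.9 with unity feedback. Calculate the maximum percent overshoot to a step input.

8.76%

The closed-loop denominator s² + 9.4s + 58.86 gives ω_n = √58.86 = 7.672 and ζ = 9.4/(2ω_n) = 0.6126.
%OS = 100·exp(−πζ/√(1−ζ²)) = 100·exp(−π·0.6126/√0.6247) = 8.76%.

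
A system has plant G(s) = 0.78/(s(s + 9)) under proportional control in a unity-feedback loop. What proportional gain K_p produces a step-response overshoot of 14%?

From %OS = 100·exp(−πζ/√(1−ζ²)) = 14%, ζ = −ln(0.14)/√(π²+ln²(0.14)) = 0.5305.
Characteristic equation s² + 9s + 0.78K_p = 0 gives ζ = 9/(2√(0.78K_p)).
Setting ζ = 0.5305: √(0.78K_p) = 9/(2·0.5305) = 8.482, so K_p = 71.95/0.78 = 92.2.

K_p = 92.2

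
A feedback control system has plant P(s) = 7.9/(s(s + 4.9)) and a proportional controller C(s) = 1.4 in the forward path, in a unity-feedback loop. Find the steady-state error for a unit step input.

0

The open loop C(s)P(s) has a pole at the origin (type 1), so the static position error constant is infinite and e_ss = 1/(1+∞) = 0.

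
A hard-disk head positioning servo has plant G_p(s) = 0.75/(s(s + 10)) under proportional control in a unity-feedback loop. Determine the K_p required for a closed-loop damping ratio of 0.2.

K_p = 833

Closed-loop characteristic equation: s² + 10s + K_p·0.75 = 0.
So ω_n = √(0.75K_p) and 2ζω_n = 10, giving ζ = 10/(2√(0.75K_p)).
Setting ζ = 0.2: √(0.75K_p) = 10/(2·0.2) = 25, so K_p = 625/0.75 = 833.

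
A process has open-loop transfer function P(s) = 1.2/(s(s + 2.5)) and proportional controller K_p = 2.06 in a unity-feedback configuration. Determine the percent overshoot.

Closed-loop characteristic equation: s² + 2.5s + 2.472 = 0, so ω_n = 1.572 rad/s and ζ = 2.5/(2·1.572) = 0.795.
%OS = 100·exp(−πζ/√(1−ζ²)) = 100·exp(−π·0.795/√0.3679) = 1.63%.

1.63%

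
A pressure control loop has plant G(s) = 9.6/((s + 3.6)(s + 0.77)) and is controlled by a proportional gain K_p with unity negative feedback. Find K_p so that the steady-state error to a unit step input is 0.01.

K_p = 28.6

Steady-state error for a unit step on this type-0 loop is 1/(1 + K_p·G(0)).
G(0) = 3.463. Require 1/(1 + K_p·3.463) = 0.01, so 1 + 3.463·K_p = 100.
K_p = (100 − 1)/3.463 = 28.6.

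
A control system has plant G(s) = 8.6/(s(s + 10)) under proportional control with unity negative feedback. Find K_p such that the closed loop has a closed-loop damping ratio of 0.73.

Closed-loop characteristic equation: s² + 10s + K_p·8.6 = 0.
So ω_n = √(8.6K_p) and 2ζω_n = 10, giving ζ = 10/(2√(8.6K_p)).
Setting ζ = 0.73: √(8.6K_p) = 10/(2·0.73) = 6.849, so K_p = 46.91/8.6 = 5.46.

K_p = 5.46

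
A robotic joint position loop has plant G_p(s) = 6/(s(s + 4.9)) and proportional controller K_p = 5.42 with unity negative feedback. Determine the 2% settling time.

Closed-loop characteristic equation: s² + 4.9s + 32.52 = 0, so ω_n = 5.703 rad/s and ζ = 4.9/(2·5.703) = 0.4296.
2% settling time T_s ≈ 4/(ζω_n) = 4/2.45 = 1.63 s.

T_s ≈ 1.63 s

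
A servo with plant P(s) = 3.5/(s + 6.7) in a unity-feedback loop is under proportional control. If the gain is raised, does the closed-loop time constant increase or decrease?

The closed-loop bandwidth 6.7+K_p·3.5 grows with K_p, so τ shrinks.

decrease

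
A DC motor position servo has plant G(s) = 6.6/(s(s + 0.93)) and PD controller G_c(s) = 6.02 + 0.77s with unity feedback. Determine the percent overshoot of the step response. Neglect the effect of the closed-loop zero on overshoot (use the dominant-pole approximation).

Forward path: (6.02 + 0.77s)·6.6/(s(s+0.93)). The closed-loop characteristic equation is s² + (0.93 + 6.6·0.77)s + 6.6·6.02 = 0.
That is s² + 6.012s + 39.73 = 0, so ω_n = 6.303 rad/s and ζ = 6.012/(2·6.303) = 0.4769.
%OS = 100·exp(−πζ/√(1−ζ²)) = 18.2%.

18.2%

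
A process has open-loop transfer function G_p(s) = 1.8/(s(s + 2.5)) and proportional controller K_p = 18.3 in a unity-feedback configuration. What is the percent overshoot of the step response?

49.6%

The closed-loop denominator s² + 2.5s + 32.94 gives ω_n = √32.94 = 5.739 and ζ = 2.5/(2ω_n) = 0.2178.
%OS = 100·exp(−πζ/√(1−ζ²)) = 100·exp(−π·0.2178/√0.9526) = 49.6%.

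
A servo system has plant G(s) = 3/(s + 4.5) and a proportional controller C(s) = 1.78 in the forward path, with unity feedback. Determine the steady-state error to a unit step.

The loop is type 0. Static position error constant K_pos = C(0)·G(0) = 1.78·0.6667 = 1.187.
Steady-state error to a unit step: e_ss = 1/(1+K_pos) = 1/2.187 = 0.457.

0.457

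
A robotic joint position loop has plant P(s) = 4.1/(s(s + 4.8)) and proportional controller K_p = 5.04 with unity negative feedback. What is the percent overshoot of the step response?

14.2%

The closed-loop denominator s² + 4.8s + 20.66 gives ω_n = √20.66 = 4.546 and ζ = 4.8/(2ω_n) = 0.528.
%OS = 100·exp(−πζ/√(1−ζ²)) = 100·exp(−π·0.528/√0.7213) = 14.2%.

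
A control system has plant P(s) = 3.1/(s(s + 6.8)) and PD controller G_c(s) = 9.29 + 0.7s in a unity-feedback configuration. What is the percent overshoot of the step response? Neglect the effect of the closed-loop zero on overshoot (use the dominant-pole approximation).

Forward path: (9.29 + 0.7s)·3.1/(s(s+6.8)). The closed-loop characteristic equation is s² + (6.8 + 3.1·0.7)s + 3.1·9.29 = 0.
That is s² + 8.97s + 28.8 = 0, so ω_n = 5.366 rad/s and ζ = 8.97/(2·5.366) = 0.8357.
%OS = 100·exp(−πζ/√(1−ζ²)) = 0.838%.

0.838%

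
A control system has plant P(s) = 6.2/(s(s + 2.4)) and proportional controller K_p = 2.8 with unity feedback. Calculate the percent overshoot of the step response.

The closed-loop denominator s² + 2.4s + 17.36 gives ω_n = √17.36 = 4.167 and ζ = 2.4/(2ω_n) = 0.288.
%OS = 100·exp(−πζ/√(1−ζ²)) = 100·exp(−π·0.288/√0.9171) = 38.9%.

38.9%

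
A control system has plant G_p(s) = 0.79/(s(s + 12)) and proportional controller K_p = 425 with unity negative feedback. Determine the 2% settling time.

From 1 + K_pG_p(s) = 0: s² + 12s + 335.8 = 0 ⇒ ω_n = 18.32, ζ = 0.3274.
2% settling time T_s ≈ 4/(ζω_n) = 4/6 = 0.667 s.

T_s ≈ 0.667 s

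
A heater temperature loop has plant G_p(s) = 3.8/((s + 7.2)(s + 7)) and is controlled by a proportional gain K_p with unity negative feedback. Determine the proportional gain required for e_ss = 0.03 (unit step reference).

Steady-state error for a unit step on this type-0 loop is 1/(1 + K_p·G_p(0)).
G_p(0) = 0.0754. Require 1/(1 + K_p·0.0754) = 0.03, so 1 + 0.0754·K_p = 33.33.
K_p = (33.33 − 1)/0.0754 = 429.

K_p = 429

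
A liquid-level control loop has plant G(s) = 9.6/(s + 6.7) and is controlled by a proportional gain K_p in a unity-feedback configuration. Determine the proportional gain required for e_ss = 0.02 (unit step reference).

K_p = 34.2

For a type-0 loop with proportional control, e_ss = 1/(1 + K_p·G(0)).
G(0) = 1.433. Require 1/(1 + K_p·1.433) = 0.02, so 1 + 1.433·K_p = 50.
K_p = (50 − 1)/1.433 = 34.2.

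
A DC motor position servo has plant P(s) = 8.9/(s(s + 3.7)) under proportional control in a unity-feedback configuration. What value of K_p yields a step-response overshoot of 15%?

K_p = 1.44

From %OS = 100·exp(−πζ/√(1−ζ²)) = 15%, ζ = −ln(0.15)/√(π²+ln²(0.15)) = 0.5169.
Characteristic equation s² + 3.7s + 8.9K_p = 0 gives ζ = 3.7/(2√(8.9K_p)).
Setting ζ = 0.5169: √(8.9K_p) = 3.7/(2·0.5169) = 3.579, so K_p = 12.81/8.9 = 1.44.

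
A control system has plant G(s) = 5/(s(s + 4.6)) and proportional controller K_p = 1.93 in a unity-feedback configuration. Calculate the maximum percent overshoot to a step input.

3.14%

The closed-loop denominator s² + 4.6s + 9.65 gives ω_n = √9.65 = 3.106 and ζ = 4.6/(2ω_n) = 0.7404.
%OS = 100·exp(−πζ/√(1−ζ²)) = 100·exp(−π·0.7404/√0.4518) = 3.14%.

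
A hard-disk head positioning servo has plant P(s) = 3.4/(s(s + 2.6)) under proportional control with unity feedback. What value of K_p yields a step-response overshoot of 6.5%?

From %OS = 100·exp(−πζ/√(1−ζ²)) = 6.5%, ζ = −ln(0.065)/√(π²+ln²(0.065)) = 0.6564.
Characteristic equation s² + 2.6s + 3.4K_p = 0 gives ζ = 2.6/(2√(3.4K_p)).
Setting ζ = 0.6564: √(3.4K_p) = 2.6/(2·0.6564) = 1.981, so K_p = 3.922/3.4 = 1.15.

K_p = 1.15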